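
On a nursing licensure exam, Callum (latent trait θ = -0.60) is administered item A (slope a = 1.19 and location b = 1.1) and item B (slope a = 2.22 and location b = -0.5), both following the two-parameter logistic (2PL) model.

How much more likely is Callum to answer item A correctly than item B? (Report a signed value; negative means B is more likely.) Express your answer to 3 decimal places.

-0.328

P(θ) = 1 / (1 + exp(−a(θ − b)))
P_A = 0.1168
P_B = 0.4447
P_A − P_B = -0.3279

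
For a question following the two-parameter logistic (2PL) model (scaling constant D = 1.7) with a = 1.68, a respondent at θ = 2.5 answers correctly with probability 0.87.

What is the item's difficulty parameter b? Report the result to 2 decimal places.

1.83

P(θ) = 1 / (1 + exp(−D·a(θ − b)))
logit(0.87) = ln(0.87/0.13) = 1.9010
b = θ − logit/(1.7·a) = 2.5 − 1.9010/2.8560 = 1.8344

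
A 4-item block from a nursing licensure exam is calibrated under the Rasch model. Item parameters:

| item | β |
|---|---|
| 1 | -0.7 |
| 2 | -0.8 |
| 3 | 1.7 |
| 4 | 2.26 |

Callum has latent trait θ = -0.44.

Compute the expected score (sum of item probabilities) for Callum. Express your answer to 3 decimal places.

1.322

P(θ) = 1 / (1 + exp(−(θ − β)))
P_1 = 1/(1+e^{-0.2600}) = 0.5646
P_2 = 1/(1+e^{-0.3600}) = 0.5890
P_3 = 1/(1+e^{2.1400}) = 0.1053
P_4 = 1/(1+e^{2.7000}) = 0.0630
E[score] = 0.5646 + 0.5890 + 0.1053 + 0.0630 = 1.3219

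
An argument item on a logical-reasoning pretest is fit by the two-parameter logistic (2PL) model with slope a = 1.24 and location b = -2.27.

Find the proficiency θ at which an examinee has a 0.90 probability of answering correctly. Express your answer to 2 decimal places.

P(θ) = 1 / (1 + exp(−a(θ − b)))
logit = ln(0.9000/0.1000) = 2.1972
θ = b + logit/(a) = -2.27 + 2.1972/1.2400 = -0.4980

-0.50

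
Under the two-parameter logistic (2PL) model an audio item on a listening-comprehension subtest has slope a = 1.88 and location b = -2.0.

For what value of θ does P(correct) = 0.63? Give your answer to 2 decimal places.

-1.72

P(θ) = 1 / (1 + exp(−a(θ − b)))
logit = ln(0.6300/0.3700) = 0.5322
θ = b + logit/(a) = -2.0 + 0.5322/1.8800 = -1.7169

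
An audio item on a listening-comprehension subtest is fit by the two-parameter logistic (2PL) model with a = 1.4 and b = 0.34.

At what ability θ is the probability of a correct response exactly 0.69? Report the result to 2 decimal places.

0.91

P(θ) = 1 / (1 + exp(−a(θ − b)))
logit = ln(0.6900/0.3100) = 0.8001
θ = b + logit/(a) = 0.34 + 0.8001/1.4000 = 0.9115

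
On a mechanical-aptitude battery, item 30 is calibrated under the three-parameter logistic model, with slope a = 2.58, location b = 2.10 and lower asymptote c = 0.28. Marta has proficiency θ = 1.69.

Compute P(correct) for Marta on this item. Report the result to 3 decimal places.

0.466

P(θ) = c + (1 − c) · 1 / (1 + exp(−a(θ − b)))
Exponent: 2.58 × (1.69 − 2.10) = -1.0578
1/(1 + e^{1.0578}) = 0.2577
P = 0.28 + 0.72 × 0.2577 = 0.4656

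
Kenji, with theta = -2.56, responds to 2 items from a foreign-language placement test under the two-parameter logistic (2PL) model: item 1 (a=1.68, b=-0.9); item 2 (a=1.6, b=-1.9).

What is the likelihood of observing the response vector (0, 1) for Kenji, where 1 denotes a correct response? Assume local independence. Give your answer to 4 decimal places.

0.2431

P(theta) = 1 / (1 + exp(−a(theta − b)))
P_1 = 1/(1+e^{2.7888}) = 0.0579
P_2 = 1/(1+e^{1.0560}) = 0.2581
L = (1−P_1) × P_2 = 0.9421 × 0.2581 = 0.24312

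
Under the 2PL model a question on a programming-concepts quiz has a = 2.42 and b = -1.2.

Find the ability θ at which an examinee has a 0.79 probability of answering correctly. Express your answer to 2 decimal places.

-0.65

P(θ) = 1 / (1 + exp(−a(θ − b)))
logit = ln(0.7900/0.2100) = 1.3249
θ = b + logit/(a) = -1.2 + 1.3249/2.4200 = -0.6525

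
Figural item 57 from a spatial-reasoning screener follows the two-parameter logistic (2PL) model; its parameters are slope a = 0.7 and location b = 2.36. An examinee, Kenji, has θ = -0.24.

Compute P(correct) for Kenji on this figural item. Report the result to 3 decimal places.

P(θ) = 1 / (1 + exp(−a(θ − b)))
Exponent: 0.7 × (-0.24 − 2.36) = -1.8200
1/(1 + e^{1.8200}) = 0.1394

0.139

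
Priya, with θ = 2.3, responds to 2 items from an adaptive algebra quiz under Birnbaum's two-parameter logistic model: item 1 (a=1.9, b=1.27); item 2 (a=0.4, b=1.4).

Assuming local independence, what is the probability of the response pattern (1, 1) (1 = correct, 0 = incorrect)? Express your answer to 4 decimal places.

0.5161

P(θ) = 1 / (1 + exp(−a(θ − b)))
P_1 = 1/(1+e^{-1.9570}) = 0.8762
P_2 = 1/(1+e^{-0.3600}) = 0.5890
L = P_1 × P_2 = 0.8762 × 0.5890 = 0.51612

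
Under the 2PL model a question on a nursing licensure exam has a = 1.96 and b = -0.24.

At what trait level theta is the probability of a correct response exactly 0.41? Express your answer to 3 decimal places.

-0.426

P(theta) = 1 / (1 + exp(−a(theta − b)))
logit = ln(0.4100/0.5900) = -0.3640
theta = b + logit/(a) = -0.24 + (-0.3640)/1.9600 = -0.4257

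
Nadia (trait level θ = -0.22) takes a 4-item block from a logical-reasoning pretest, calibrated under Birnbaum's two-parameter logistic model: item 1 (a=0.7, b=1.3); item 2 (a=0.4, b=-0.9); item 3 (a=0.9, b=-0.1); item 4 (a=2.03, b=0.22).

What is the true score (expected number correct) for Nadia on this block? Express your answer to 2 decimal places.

1.59

P(θ) = 1 / (1 + exp(−a(θ − b)))
P_1 = 1/(1+e^{1.0640}) = 0.2565
P_2 = 1/(1+e^{-0.2720}) = 0.5676
P_3 = 1/(1+e^{0.1080}) = 0.4730
P_4 = 1/(1+e^{0.8932}) = 0.2904
E[score] = 0.2565 + 0.5676 + 0.4730 + 0.2904 = 1.5876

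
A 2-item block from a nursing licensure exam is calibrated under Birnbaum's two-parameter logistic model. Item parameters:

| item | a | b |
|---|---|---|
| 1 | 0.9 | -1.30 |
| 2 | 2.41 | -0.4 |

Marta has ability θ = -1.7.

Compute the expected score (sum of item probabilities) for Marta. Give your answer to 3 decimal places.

P(θ) = 1 / (1 + exp(−a(θ − b)))
P_1 = 1/(1+e^{0.3600}) = 0.4110
P_2 = 1/(1+e^{3.1330}) = 0.0418
E[score] = 0.4110 + 0.0418 = 0.4527

0.453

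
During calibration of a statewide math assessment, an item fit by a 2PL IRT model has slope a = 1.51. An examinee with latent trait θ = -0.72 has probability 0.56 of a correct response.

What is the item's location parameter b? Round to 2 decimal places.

-0.88

P(θ) = 1 / (1 + exp(−a(θ − b)))
logit(0.56) = ln(0.56/0.44) = 0.2412
b = θ − logit/(a) = -0.72 − 0.2412/1.5100 = -0.8797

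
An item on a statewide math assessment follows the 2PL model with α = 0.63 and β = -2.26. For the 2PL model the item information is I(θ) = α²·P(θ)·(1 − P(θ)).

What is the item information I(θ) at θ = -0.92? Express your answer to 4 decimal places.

0.0835

P = 1/(1+e^{-0.8442}) = 0.6993
P(1−P) = 0.6993 × 0.3007 = 0.2103
I = α² × P(1−P) = 0.63² × 0.2103 = 0.08345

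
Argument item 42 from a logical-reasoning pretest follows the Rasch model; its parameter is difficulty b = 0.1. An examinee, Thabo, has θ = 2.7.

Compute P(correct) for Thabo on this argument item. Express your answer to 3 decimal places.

P(θ) = 1 / (1 + exp(−(θ − b)))
Exponent: (2.7 − 0.1) = 2.6000
1/(1 + e^{-2.6000}) = 0.9309
P = 0.9309

0.931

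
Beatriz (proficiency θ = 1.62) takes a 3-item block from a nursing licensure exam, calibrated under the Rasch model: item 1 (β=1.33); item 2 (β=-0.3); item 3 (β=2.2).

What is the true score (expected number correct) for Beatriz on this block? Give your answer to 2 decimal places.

P(θ) = 1 / (1 + exp(−(θ − β)))
P_1 = 1/(1+e^{-0.2900}) = 0.5720
P_2 = 1/(1+e^{-1.9200}) = 0.8721
P_3 = 1/(1+e^{0.5800}) = 0.3589
E[score] = 0.5720 + 0.8721 + 0.3589 = 1.8031

1.80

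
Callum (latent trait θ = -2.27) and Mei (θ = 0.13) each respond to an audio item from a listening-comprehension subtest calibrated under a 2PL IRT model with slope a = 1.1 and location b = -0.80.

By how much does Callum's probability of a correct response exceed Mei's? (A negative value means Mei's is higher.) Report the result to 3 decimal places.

-0.570

P(θ) = 1 / (1 + exp(−a(θ − b)))
P(Callum) = 0.1656  [exponent -1.6170]
P(Mei) = 0.7356  [exponent 1.0230]
Difference = 0.1656 − 0.7356 = -0.5699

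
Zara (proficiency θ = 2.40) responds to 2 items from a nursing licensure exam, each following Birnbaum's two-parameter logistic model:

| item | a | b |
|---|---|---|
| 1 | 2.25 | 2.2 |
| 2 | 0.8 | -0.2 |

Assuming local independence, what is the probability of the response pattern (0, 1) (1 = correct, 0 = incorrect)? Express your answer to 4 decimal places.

0.3461

P(θ) = 1 / (1 + exp(−a(θ − b)))
P_1 = 1/(1+e^{-0.4500}) = 0.6106
P_2 = 1/(1+e^{-2.0800}) = 0.8889
L = (1−P_1) × P_2 = 0.3894 × 0.8889 = 0.34612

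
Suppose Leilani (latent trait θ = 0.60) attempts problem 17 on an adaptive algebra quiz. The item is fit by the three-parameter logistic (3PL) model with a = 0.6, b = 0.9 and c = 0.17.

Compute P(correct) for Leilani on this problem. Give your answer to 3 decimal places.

P(θ) = c + (1 − c) · 1 / (1 + exp(−a(θ − b)))
Exponent: 0.6 × (0.60 − 0.9) = -0.1800
1/(1 + e^{0.1800}) = 0.4551
P = 0.17 + 0.83 × 0.4551 = 0.5478

0.548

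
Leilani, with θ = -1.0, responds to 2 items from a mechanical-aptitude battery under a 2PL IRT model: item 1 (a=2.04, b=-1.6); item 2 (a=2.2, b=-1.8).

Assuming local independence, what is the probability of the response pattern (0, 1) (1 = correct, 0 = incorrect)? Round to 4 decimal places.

0.1939

P(θ) = 1 / (1 + exp(−a(θ − b)))
P_1 = 1/(1+e^{-1.2240}) = 0.7728
P_2 = 1/(1+e^{-1.7600}) = 0.8532
L = (1−P_1) × P_2 = 0.2272 × 0.8532 = 0.19388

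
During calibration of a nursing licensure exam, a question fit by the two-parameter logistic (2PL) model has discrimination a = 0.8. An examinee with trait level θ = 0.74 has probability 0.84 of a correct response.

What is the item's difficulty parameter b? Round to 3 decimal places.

P(θ) = 1 / (1 + exp(−a(θ − b)))
logit(0.84) = ln(0.84/0.16) = 1.6582
b = θ − logit/(a) = 0.74 − 1.6582/0.8000 = -1.3328

-1.333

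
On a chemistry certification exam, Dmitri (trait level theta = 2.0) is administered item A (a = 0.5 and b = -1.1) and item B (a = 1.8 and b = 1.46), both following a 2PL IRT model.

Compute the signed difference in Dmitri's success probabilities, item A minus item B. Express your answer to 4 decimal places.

P(theta) = 1 / (1 + exp(−a(theta − b)))
P_A = 0.8249
P_B = 0.7255
P_A − P_B = 0.0994

0.0994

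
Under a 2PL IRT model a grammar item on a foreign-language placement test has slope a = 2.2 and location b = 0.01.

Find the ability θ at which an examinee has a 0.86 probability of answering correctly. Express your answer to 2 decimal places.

0.84

P(θ) = 1 / (1 + exp(−a(θ − b)))
logit = ln(0.8600/0.1400) = 1.8153
θ = b + logit/(a) = 0.01 + 1.8153/2.2000 = 0.8351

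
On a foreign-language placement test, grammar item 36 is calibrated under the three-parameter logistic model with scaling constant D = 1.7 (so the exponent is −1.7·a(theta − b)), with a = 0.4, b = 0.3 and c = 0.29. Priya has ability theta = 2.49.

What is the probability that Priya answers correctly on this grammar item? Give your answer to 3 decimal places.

0.869

P(theta) = c + (1 − c) · 1 / (1 + exp(−D·a(theta − b)))
Exponent: 1.7 × 0.4 × (2.49 − 0.3) = 1.4892
1/(1 + e^{-1.4892}) = 0.8160
P = 0.29 + 0.71 × 0.8160 = 0.8693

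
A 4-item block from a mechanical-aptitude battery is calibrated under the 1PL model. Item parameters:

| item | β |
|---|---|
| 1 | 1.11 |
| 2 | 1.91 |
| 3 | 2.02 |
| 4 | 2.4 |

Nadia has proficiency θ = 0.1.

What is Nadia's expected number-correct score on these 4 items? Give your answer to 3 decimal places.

P(θ) = 1 / (1 + exp(−(θ − β)))
P_1 = 1/(1+e^{1.0100}) = 0.2670
P_2 = 1/(1+e^{1.8100}) = 0.1406
P_3 = 1/(1+e^{1.9200}) = 0.1279
P_4 = 1/(1+e^{2.3000}) = 0.0911
E[score] = 0.2670 + 0.1406 + 0.1279 + 0.0911 = 0.6266

0.627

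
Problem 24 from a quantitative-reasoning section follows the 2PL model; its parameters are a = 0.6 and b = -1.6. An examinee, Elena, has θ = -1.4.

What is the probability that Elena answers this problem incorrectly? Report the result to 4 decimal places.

0.4700

P(θ) = 1 / (1 + exp(−a(θ − b)))
Exponent: 0.6 × (-1.4 − (-1.6)) = 0.1200
1/(1 + e^{-0.1200}) = 0.5300
P(incorrect) = 1 − 0.5300 = 0.4700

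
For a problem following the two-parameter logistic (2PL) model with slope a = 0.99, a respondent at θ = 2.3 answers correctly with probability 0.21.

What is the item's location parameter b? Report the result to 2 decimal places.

3.64

P(θ) = 1 / (1 + exp(−a(θ − b)))
logit(0.21) = ln(0.21/0.79) = -1.3249
b = θ − logit/(a) = 2.3 − (-1.3249)/0.9900 = 3.6383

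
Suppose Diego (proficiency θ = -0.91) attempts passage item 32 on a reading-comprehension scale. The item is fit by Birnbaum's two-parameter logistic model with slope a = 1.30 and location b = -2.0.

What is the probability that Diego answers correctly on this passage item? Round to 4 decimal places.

0.8049

P(θ) = 1 / (1 + exp(−a(θ − b)))
Exponent: 1.30 × (-0.91 − (-2.0)) = 1.4170
1/(1 + e^{-1.4170}) = 0.8049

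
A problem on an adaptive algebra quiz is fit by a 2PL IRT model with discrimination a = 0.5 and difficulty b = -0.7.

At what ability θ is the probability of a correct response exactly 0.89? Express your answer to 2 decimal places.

P(θ) = 1 / (1 + exp(−a(θ − b)))
logit = ln(0.8900/0.1100) = 2.0907
θ = b + logit/(a) = -0.7 + 2.0907/0.5000 = 3.4815

3.48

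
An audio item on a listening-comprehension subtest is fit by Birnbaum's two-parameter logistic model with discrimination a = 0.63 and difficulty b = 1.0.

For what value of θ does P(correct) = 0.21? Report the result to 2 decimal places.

-1.10

P(θ) = 1 / (1 + exp(−a(θ − b)))
logit = ln(0.2100/0.7900) = -1.3249
θ = b + logit/(a) = 1.0 + (-1.3249)/0.6300 = -1.1031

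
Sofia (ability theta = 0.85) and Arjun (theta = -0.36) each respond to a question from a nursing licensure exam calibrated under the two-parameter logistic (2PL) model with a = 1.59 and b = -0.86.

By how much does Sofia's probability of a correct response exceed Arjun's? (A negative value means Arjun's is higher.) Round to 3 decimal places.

P(theta) = 1 / (1 + exp(−a(theta − b)))
P(Sofia) = 0.9381  [exponent 2.7189]
P(Arjun) = 0.6889  [exponent 0.7950]
Difference = 0.9381 − 0.6889 = 0.2492

0.249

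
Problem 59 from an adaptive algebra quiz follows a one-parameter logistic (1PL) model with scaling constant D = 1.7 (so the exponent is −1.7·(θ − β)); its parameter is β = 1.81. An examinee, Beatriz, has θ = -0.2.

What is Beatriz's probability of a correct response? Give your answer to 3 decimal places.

P(θ) = 1 / (1 + exp(−D·(θ − β)))
Exponent: 1.7 × (-0.2 − 1.81) = -3.4170
1/(1 + e^{3.4170}) = 0.0318
P = 0.0318

0.032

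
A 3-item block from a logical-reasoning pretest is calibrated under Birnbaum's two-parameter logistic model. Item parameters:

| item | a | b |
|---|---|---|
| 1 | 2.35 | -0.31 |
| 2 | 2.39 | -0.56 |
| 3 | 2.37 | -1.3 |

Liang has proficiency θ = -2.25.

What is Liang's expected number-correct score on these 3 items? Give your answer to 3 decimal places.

0.123

P(θ) = 1 / (1 + exp(−a(θ − b)))
P_1 = 1/(1+e^{4.5590}) = 0.0104
P_2 = 1/(1+e^{4.0391}) = 0.0173
P_3 = 1/(1+e^{2.2515}) = 0.0952
E[score] = 0.0104 + 0.0173 + 0.0952 = 0.1229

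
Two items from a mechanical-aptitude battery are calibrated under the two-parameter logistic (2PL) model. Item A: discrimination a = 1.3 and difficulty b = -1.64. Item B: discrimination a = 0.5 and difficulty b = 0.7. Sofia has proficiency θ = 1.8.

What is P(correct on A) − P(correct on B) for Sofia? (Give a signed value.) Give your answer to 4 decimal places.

0.3546

P(θ) = 1 / (1 + exp(−a(θ − b)))
P_A = 0.9887
P_B = 0.6341
P_A − P_B = 0.3546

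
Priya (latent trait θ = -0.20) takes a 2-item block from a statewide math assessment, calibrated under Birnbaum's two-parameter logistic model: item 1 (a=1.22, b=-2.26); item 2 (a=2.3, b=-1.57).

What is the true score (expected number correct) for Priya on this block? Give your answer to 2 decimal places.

1.88

P(θ) = 1 / (1 + exp(−a(θ − b)))
P_1 = 1/(1+e^{-2.5132}) = 0.9251
P_2 = 1/(1+e^{-3.1510}) = 0.9589
E[score] = 0.9251 + 0.9589 = 1.8840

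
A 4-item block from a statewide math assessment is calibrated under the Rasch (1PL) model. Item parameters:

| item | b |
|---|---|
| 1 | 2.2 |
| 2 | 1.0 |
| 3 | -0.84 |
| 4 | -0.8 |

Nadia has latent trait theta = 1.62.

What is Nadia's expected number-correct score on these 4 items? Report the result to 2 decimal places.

P(theta) = 1 / (1 + exp(−(theta − b)))
P_1 = 1/(1+e^{0.5800}) = 0.3589
P_2 = 1/(1+e^{-0.6200}) = 0.6502
P_3 = 1/(1+e^{-2.4600}) = 0.9213
P_4 = 1/(1+e^{-2.4200}) = 0.9183
E[score] = 0.3589 + 0.6502 + 0.9213 + 0.9183 = 2.8488

2.85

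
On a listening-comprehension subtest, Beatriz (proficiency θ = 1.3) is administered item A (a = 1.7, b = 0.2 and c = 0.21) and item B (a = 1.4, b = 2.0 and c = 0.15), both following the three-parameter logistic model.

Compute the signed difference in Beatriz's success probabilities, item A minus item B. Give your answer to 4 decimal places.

P(θ) = c + (1 − c) · 1 / (1 + exp(−a(θ − b)))
P_A = 0.8945
P_B = 0.3820
P_A − P_B = 0.5125

0.5125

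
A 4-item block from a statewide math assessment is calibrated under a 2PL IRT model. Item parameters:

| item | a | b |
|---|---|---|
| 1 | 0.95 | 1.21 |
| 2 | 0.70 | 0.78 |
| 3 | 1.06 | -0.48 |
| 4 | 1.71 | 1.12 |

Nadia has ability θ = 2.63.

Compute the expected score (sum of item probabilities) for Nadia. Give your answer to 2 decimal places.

3.47

P(θ) = 1 / (1 + exp(−a(θ − b)))
P_1 = 1/(1+e^{-1.3490}) = 0.7940
P_2 = 1/(1+e^{-1.2950}) = 0.7850
P_3 = 1/(1+e^{-3.2966}) = 0.9643
P_4 = 1/(1+e^{-2.5821}) = 0.9297
E[score] = 0.7940 + 0.7850 + 0.9643 + 0.9297 = 3.4730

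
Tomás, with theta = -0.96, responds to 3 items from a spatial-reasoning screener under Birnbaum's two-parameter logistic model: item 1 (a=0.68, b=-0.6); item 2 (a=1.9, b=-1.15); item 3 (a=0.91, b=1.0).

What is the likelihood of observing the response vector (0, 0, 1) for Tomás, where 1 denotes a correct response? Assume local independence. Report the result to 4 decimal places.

P(theta) = 1 / (1 + exp(−a(theta − b)))
P_1 = 1/(1+e^{0.2448}) = 0.4391
P_2 = 1/(1+e^{-0.3610}) = 0.5893
P_3 = 1/(1+e^{1.7836}) = 0.1439
L = (1−P_1) × (1−P_2) × P_3 = 0.5609 × 0.4107 × 0.1439 = 0.03314

0.0331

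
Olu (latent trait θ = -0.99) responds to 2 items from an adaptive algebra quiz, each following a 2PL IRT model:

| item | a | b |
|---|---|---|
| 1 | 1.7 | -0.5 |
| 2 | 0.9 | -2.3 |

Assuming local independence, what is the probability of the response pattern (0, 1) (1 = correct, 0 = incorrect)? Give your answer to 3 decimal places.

0.533

P(θ) = 1 / (1 + exp(−a(θ − b)))
P_1 = 1/(1+e^{0.8330}) = 0.3030
P_2 = 1/(1+e^{-1.1790}) = 0.7648
L = (1−P_1) × P_2 = 0.6970 × 0.7648 = 0.53303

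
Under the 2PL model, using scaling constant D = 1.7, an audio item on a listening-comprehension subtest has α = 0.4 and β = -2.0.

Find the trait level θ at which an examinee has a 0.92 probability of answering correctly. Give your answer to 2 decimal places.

1.59

P(θ) = 1 / (1 + exp(−D·α(θ − β)))
logit = ln(0.9200/0.0800) = 2.4423
θ = β + logit/(1.7·α) = -2.0 + 2.4423/0.6800 = 1.5917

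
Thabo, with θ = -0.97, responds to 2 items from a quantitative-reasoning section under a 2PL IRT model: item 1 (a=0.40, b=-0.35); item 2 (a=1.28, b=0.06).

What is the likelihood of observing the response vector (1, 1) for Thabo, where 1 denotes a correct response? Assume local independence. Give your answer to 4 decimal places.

0.0925

P(θ) = 1 / (1 + exp(−a(θ − b)))
P_1 = 1/(1+e^{0.2480}) = 0.4383
P_2 = 1/(1+e^{1.3184}) = 0.2111
L = P_1 × P_2 = 0.4383 × 0.2111 = 0.09252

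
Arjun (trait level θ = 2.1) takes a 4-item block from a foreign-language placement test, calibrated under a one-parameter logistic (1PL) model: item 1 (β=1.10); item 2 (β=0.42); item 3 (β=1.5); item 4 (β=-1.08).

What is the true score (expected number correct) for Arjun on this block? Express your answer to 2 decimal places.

3.18

P(θ) = 1 / (1 + exp(−(θ − β)))
P_1 = 1/(1+e^{-1.0000}) = 0.7311
P_2 = 1/(1+e^{-1.6800}) = 0.8429
P_3 = 1/(1+e^{-0.6000}) = 0.6457
P_4 = 1/(1+e^{-3.1800}) = 0.9601
E[score] = 0.7311 + 0.8429 + 0.6457 + 0.9601 = 3.1797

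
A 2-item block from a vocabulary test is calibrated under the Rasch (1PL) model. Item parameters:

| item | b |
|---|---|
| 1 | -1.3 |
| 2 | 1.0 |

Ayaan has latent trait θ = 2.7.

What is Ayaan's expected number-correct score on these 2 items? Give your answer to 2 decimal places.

P(θ) = 1 / (1 + exp(−(θ − b)))
P_1 = 1/(1+e^{-4.0000}) = 0.9820
P_2 = 1/(1+e^{-1.7000}) = 0.8455
E[score] = 0.9820 + 0.8455 = 1.8275

1.83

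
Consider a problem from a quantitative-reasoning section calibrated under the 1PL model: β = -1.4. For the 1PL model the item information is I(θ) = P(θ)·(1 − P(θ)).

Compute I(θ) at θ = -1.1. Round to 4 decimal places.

0.2445

P = 1/(1+e^{-0.3000}) = 0.5744
P(1−P) = 0.5744 × 0.4256 = 0.2445
I = P(1−P) = 0.24446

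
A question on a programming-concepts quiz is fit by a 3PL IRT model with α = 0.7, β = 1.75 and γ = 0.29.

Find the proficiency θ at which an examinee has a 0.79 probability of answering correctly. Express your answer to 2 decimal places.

2.99

P(θ) = γ + (1 − γ) · 1 / (1 + exp(−α(θ − β)))
Remove guessing floor: (0.79 − 0.29)/(1 − 0.29) = 0.7042
logit = ln(0.7042/0.2958) = 0.8675
θ = β + logit/(α) = 1.75 + 0.8675/0.7000 = 2.9893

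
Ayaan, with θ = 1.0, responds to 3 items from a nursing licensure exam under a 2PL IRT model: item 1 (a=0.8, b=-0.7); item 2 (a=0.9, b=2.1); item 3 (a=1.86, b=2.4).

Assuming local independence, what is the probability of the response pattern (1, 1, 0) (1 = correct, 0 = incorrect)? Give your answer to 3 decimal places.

0.201

P(θ) = 1 / (1 + exp(−a(θ − b)))
P_1 = 1/(1+e^{-1.3600}) = 0.7958
P_2 = 1/(1+e^{0.9900}) = 0.2709
P_3 = 1/(1+e^{2.6040}) = 0.0689
L = P_1 × P_2 × (1−P_3) = 0.7958 × 0.2709 × 0.9311 = 0.20073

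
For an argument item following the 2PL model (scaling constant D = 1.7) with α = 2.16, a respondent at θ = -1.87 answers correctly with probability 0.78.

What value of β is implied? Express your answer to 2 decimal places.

-2.21

P(θ) = 1 / (1 + exp(−D·α(θ − β)))
logit(0.78) = ln(0.78/0.22) = 1.2657
β = θ − logit/(1.7·α) = -1.87 − 1.2657/3.6720 = -2.2147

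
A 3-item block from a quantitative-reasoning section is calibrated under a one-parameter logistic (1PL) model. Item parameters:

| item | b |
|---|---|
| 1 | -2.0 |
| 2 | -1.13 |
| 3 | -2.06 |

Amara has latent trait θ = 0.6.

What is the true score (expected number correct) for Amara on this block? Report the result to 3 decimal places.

2.715

P(θ) = 1 / (1 + exp(−(θ − b)))
P_1 = 1/(1+e^{-2.6000}) = 0.9309
P_2 = 1/(1+e^{-1.7300}) = 0.8494
P_3 = 1/(1+e^{-2.6600}) = 0.9346
E[score] = 0.9309 + 0.8494 + 0.9346 = 2.7149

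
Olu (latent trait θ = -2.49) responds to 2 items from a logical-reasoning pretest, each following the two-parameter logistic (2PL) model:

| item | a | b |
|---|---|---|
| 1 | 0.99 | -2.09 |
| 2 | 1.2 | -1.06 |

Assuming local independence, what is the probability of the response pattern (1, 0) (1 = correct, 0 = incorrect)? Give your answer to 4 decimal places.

0.3410

P(θ) = 1 / (1 + exp(−a(θ − b)))
P_1 = 1/(1+e^{0.3960}) = 0.4023
P_2 = 1/(1+e^{1.7160}) = 0.1524
L = P_1 × (1−P_2) = 0.4023 × 0.8476 = 0.34097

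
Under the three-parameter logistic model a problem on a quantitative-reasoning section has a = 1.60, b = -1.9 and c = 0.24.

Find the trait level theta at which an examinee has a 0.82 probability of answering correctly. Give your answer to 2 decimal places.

-1.17

P(theta) = c + (1 − c) · 1 / (1 + exp(−a(theta − b)))
Remove guessing floor: (0.82 − 0.24)/(1 − 0.24) = 0.7632
logit = ln(0.7632/0.2368) = 1.1701
theta = b + logit/(a) = -1.9 + 1.1701/1.6000 = -1.1687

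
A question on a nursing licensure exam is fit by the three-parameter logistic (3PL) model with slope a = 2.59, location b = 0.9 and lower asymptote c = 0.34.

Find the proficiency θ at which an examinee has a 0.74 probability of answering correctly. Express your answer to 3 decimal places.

P(θ) = c + (1 − c) · 1 / (1 + exp(−a(θ − b)))
Remove guessing floor: (0.74 − 0.34)/(1 − 0.34) = 0.6061
logit = ln(0.6061/0.3939) = 0.4308
θ = b + logit/(a) = 0.9 + 0.4308/2.5900 = 1.0663

1.066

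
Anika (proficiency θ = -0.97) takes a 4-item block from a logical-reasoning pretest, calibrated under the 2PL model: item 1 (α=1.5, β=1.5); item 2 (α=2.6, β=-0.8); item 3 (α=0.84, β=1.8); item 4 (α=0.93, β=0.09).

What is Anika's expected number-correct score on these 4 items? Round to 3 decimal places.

P(θ) = 1 / (1 + exp(−α(θ − β)))
P_1 = 1/(1+e^{3.7050}) = 0.0240
P_2 = 1/(1+e^{0.4420}) = 0.3913
P_3 = 1/(1+e^{2.3268}) = 0.0889
P_4 = 1/(1+e^{0.9858}) = 0.2717
E[score] = 0.0240 + 0.3913 + 0.0889 + 0.2717 = 0.7759

0.776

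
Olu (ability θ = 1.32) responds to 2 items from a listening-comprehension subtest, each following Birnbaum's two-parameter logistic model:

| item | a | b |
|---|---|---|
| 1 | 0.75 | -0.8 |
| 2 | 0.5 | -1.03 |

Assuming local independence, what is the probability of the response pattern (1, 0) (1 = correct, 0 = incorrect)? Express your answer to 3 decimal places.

0.196

P(θ) = 1 / (1 + exp(−a(θ − b)))
P_1 = 1/(1+e^{-1.5900}) = 0.8306
P_2 = 1/(1+e^{-1.1750}) = 0.7640
L = P_1 × (1−P_2) = 0.8306 × 0.2360 = 0.19599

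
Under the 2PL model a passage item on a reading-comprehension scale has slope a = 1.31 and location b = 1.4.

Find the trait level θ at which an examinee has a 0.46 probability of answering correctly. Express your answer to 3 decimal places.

1.278

P(θ) = 1 / (1 + exp(−a(θ − b)))
logit = ln(0.4600/0.5400) = -0.1603
θ = b + logit/(a) = 1.4 + (-0.1603)/1.3100 = 1.2776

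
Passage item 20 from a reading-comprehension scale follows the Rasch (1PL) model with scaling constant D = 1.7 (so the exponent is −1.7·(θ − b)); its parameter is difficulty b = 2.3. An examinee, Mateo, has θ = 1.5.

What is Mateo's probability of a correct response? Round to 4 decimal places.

0.2042

P(θ) = 1 / (1 + exp(−D·(θ − b)))
Exponent: 1.7 × (1.5 − 2.3) = -1.3600
1/(1 + e^{1.3600}) = 0.2042
P = 0.2042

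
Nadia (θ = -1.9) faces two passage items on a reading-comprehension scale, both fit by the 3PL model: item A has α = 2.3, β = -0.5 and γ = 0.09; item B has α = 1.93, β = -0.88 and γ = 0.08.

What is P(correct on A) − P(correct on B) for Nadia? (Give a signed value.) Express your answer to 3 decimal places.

-0.068

P(θ) = γ + (1 − γ) · 1 / (1 + exp(−α(θ − β)))
P_A = 0.1250
P_B = 0.1927
P_A − P_B = -0.0678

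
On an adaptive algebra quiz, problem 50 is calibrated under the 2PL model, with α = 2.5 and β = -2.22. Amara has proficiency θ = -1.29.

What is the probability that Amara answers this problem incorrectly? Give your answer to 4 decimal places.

P(θ) = 1 / (1 + exp(−α(θ − β)))
Exponent: 2.5 × (-1.29 − (-2.22)) = 2.3250
1/(1 + e^{-2.3250}) = 0.9109
P(incorrect) = 1 − 0.9109 = 0.0891

0.0891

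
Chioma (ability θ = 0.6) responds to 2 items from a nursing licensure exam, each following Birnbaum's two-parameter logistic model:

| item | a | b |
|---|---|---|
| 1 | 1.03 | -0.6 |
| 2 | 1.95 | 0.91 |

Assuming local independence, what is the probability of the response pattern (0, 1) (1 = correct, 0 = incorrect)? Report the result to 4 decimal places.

0.0795

P(θ) = 1 / (1 + exp(−a(θ − b)))
P_1 = 1/(1+e^{-1.2360}) = 0.7749
P_2 = 1/(1+e^{0.6045}) = 0.3533
L = (1−P_1) × P_2 = 0.2251 × 0.3533 = 0.07954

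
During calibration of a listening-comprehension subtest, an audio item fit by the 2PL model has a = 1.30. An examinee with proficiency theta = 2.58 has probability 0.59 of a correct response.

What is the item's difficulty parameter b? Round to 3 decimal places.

2.300

P(theta) = 1 / (1 + exp(−a(theta − b)))
logit(0.59) = ln(0.59/0.41) = 0.3640
b = theta − logit/(a) = 2.58 − 0.3640/1.3000 = 2.3000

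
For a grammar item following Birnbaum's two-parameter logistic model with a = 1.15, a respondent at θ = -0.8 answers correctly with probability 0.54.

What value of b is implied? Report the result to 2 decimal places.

-0.94

P(θ) = 1 / (1 + exp(−a(θ − b)))
logit(0.54) = ln(0.54/0.46) = 0.1603
b = θ − logit/(a) = -0.8 − 0.1603/1.1500 = -0.9394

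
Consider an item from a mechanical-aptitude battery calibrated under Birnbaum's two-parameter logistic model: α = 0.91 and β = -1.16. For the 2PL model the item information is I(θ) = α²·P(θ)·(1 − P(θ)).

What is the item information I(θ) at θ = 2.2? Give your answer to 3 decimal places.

0.036

P = 1/(1+e^{-3.0576}) = 0.9551
P(1−P) = 0.9551 × 0.0449 = 0.0429
I = α² × P(1−P) = 0.91² × 0.0429 = 0.03551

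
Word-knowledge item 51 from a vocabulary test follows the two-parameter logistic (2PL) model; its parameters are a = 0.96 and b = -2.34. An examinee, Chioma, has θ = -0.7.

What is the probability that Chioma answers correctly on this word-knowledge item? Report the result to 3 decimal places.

0.828

P(θ) = 1 / (1 + exp(−a(θ − b)))
Exponent: 0.96 × (-0.7 − (-2.34)) = 1.5744
1/(1 + e^{-1.5744}) = 0.8284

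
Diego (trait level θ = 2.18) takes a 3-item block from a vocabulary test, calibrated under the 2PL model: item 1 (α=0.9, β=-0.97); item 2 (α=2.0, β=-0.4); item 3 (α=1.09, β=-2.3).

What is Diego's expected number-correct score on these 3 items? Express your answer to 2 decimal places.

P(θ) = 1 / (1 + exp(−α(θ − β)))
P_1 = 1/(1+e^{-2.8350}) = 0.9445
P_2 = 1/(1+e^{-5.1600}) = 0.9943
P_3 = 1/(1+e^{-4.8832}) = 0.9925
E[score] = 0.9445 + 0.9943 + 0.9925 = 2.9313

2.93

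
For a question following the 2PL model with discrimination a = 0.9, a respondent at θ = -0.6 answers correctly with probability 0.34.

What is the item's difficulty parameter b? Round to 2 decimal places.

0.14

P(θ) = 1 / (1 + exp(−a(θ − b)))
logit(0.34) = ln(0.34/0.66) = -0.6633
b = θ − logit/(a) = -0.6 − (-0.6633)/0.9000 = 0.1370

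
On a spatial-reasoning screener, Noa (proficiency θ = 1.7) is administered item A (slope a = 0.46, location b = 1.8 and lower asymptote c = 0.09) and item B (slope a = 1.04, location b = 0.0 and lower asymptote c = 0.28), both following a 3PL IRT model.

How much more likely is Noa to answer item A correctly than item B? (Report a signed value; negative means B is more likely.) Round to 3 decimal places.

P(θ) = c + (1 − c) · 1 / (1 + exp(−a(θ − b)))
P_A = 0.5345
P_B = 0.8950
P_A − P_B = -0.3605

-0.360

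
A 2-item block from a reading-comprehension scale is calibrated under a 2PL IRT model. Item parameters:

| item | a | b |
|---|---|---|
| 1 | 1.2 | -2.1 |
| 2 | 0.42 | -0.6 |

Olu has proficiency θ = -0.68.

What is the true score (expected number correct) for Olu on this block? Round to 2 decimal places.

1.34

P(θ) = 1 / (1 + exp(−a(θ − b)))
P_1 = 1/(1+e^{-1.7040}) = 0.8461
P_2 = 1/(1+e^{0.0336}) = 0.4916
E[score] = 0.8461 + 0.4916 = 1.3377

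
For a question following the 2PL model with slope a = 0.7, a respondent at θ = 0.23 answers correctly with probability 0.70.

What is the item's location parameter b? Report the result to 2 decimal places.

-0.98

P(θ) = 1 / (1 + exp(−a(θ − b)))
logit(0.70) = ln(0.70/0.30) = 0.8473
b = θ − logit/(a) = 0.23 − 0.8473/0.7000 = -0.9804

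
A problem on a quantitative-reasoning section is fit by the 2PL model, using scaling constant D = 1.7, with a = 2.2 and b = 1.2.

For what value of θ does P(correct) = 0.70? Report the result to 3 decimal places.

P(θ) = 1 / (1 + exp(−D·a(θ − b)))
logit = ln(0.7000/0.3000) = 0.8473
θ = b + logit/(1.7·a) = 1.2 + 0.8473/3.7400 = 1.4266

1.427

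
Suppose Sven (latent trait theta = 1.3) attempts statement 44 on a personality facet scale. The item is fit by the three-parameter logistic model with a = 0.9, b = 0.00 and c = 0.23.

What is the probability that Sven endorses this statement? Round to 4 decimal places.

0.8176

P(theta) = c + (1 − c) · 1 / (1 + exp(−a(theta − b)))
Exponent: 0.9 × (1.3 − 0.00) = 1.1700
1/(1 + e^{-1.1700}) = 0.7631
P = 0.23 + 0.77 × 0.7631 = 0.8176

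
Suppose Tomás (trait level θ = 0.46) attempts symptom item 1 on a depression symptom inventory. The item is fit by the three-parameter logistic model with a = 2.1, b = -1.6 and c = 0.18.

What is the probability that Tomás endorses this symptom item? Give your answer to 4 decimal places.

P(θ) = c + (1 − c) · 1 / (1 + exp(−a(θ − b)))
Exponent: 2.1 × (0.46 − (-1.6)) = 4.3260
1/(1 + e^{-4.3260}) = 0.9870
P = 0.18 + 0.82 × 0.9870 = 0.9893

0.9893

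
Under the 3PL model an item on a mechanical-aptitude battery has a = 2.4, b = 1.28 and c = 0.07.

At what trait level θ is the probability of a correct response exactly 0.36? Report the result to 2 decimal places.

0.95

P(θ) = c + (1 − c) · 1 / (1 + exp(−a(θ − b)))
Remove guessing floor: (0.36 − 0.07)/(1 − 0.07) = 0.3118
logit = ln(0.3118/0.6882) = -0.7916
θ = b + logit/(a) = 1.28 + (-0.7916)/2.4000 = 0.9502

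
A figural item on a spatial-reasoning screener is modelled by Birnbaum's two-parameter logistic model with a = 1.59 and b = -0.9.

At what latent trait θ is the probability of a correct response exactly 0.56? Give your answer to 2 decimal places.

-0.75

P(θ) = 1 / (1 + exp(−a(θ − b)))
logit = ln(0.5600/0.4400) = 0.2412
θ = b + logit/(a) = -0.9 + 0.2412/1.5900 = -0.7483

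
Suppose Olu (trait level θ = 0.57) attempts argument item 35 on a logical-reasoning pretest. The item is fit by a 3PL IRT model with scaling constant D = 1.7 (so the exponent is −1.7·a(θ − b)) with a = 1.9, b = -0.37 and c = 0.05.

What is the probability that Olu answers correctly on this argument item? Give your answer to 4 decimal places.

P(θ) = c + (1 − c) · 1 / (1 + exp(−D·a(θ − b)))
Exponent: 1.7 × 1.9 × (0.57 − (-0.37)) = 3.0362
1/(1 + e^{-3.0362}) = 0.9542
P = 0.05 + 0.95 × 0.9542 = 0.9565

0.9565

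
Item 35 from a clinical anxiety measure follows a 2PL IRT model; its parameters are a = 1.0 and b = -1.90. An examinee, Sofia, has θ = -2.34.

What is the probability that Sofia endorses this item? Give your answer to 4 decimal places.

P(θ) = 1 / (1 + exp(−a(θ − b)))
Exponent: 1.0 × (-2.34 − (-1.90)) = -0.4400
1/(1 + e^{0.4400}) = 0.3917

0.3917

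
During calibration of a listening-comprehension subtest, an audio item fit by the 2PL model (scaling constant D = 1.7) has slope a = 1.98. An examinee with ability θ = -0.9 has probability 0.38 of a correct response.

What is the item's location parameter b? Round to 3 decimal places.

P(θ) = 1 / (1 + exp(−D·a(θ − b)))
logit(0.38) = ln(0.38/0.62) = -0.4895
b = θ − logit/(1.7·a) = -0.9 − (-0.4895)/3.3660 = -0.7546

-0.755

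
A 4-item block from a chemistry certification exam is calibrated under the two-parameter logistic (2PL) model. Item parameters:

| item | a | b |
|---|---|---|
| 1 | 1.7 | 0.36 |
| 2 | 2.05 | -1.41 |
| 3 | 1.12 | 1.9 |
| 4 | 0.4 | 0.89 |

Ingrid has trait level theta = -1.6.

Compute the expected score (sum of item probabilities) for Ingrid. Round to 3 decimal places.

0.728

P(theta) = 1 / (1 + exp(−a(theta − b)))
P_1 = 1/(1+e^{3.3320}) = 0.0345
P_2 = 1/(1+e^{0.3895}) = 0.4038
P_3 = 1/(1+e^{3.9200}) = 0.0195
P_4 = 1/(1+e^{0.9960}) = 0.2697
E[score] = 0.0345 + 0.4038 + 0.0195 + 0.2697 = 0.7275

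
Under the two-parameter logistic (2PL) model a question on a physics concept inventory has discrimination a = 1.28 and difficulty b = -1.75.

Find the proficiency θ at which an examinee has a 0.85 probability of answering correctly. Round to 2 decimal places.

-0.39

P(θ) = 1 / (1 + exp(−a(θ − b)))
logit = ln(0.8500/0.1500) = 1.7346
θ = b + logit/(a) = -1.75 + 1.7346/1.2800 = -0.3948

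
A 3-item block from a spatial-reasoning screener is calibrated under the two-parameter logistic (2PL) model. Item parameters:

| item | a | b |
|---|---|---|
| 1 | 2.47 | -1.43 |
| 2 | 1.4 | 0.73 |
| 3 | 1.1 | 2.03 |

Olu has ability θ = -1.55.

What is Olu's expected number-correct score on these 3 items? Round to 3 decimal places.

P(θ) = 1 / (1 + exp(−a(θ − b)))
P_1 = 1/(1+e^{0.2964}) = 0.4264
P_2 = 1/(1+e^{3.1920}) = 0.0395
P_3 = 1/(1+e^{3.9380}) = 0.0191
E[score] = 0.4264 + 0.0395 + 0.0191 = 0.4850

0.485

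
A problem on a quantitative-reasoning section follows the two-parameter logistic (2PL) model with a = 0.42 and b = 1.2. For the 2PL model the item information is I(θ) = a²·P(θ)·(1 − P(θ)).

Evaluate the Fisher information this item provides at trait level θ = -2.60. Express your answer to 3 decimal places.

0.025

P = 1/(1+e^{1.5960}) = 0.1685
P(1−P) = 0.1685 × 0.8315 = 0.1401
I = a² × P(1−P) = 0.42² × 0.1401 = 0.02472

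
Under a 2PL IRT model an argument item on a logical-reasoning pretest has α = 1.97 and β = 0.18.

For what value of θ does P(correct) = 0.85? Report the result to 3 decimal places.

1.061

P(θ) = 1 / (1 + exp(−α(θ − β)))
logit = ln(0.8500/0.1500) = 1.7346
θ = β + logit/(α) = 0.18 + 1.7346/1.9700 = 1.0605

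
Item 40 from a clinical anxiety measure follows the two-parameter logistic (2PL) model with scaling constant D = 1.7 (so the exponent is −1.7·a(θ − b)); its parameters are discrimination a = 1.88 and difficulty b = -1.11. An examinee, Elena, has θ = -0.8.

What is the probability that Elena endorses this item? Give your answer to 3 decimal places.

P(θ) = 1 / (1 + exp(−D·a(θ − b)))
Exponent: 1.7 × 1.88 × (-0.8 − (-1.11)) = 0.9908
1/(1 + e^{-0.9908}) = 0.7292
P = 0.7292

0.729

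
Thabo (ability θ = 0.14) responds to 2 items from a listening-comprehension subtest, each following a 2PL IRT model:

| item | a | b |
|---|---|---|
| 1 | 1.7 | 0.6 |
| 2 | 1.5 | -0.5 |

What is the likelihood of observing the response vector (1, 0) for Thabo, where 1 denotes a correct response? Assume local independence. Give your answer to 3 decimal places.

P(θ) = 1 / (1 + exp(−a(θ − b)))
P_1 = 1/(1+e^{0.7820}) = 0.3139
P_2 = 1/(1+e^{-0.9600}) = 0.7231
L = P_1 × (1−P_2) = 0.3139 × 0.2769 = 0.08691

0.087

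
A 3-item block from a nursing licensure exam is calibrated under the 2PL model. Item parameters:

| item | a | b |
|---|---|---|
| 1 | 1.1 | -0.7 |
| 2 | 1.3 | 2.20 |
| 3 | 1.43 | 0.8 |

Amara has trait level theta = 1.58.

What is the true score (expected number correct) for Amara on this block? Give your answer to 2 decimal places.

P(theta) = 1 / (1 + exp(−a(theta − b)))
P_1 = 1/(1+e^{-2.5080}) = 0.9247
P_2 = 1/(1+e^{0.8060}) = 0.3087
P_3 = 1/(1+e^{-1.1154}) = 0.7531
E[score] = 0.9247 + 0.3087 + 0.7531 = 1.9866

1.99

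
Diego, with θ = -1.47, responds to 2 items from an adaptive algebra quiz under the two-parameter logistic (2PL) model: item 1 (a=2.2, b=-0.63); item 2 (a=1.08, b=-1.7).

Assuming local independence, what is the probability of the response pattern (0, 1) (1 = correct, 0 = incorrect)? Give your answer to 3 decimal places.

0.485

P(θ) = 1 / (1 + exp(−a(θ − b)))
P_1 = 1/(1+e^{1.8480}) = 0.1361
P_2 = 1/(1+e^{-0.2484}) = 0.5618
L = (1−P_1) × P_2 = 0.8639 × 0.5618 = 0.48532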